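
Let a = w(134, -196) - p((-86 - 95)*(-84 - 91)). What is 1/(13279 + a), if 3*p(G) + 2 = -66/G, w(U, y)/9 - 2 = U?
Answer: 95025/1378210991 ≈ 6.8948e-5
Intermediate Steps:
w(U, y) = 18 + 9*U
p(G) = -2/3 - 22/G (p(G) = -2/3 + (-66/G)/3 = -2/3 - 22/G)
a = 116374016/95025 (a = (18 + 9*134) - (-2/3 - 22*1/((-86 - 95)*(-84 - 91))) = (18 + 1206) - (-2/3 - 22/((-181*(-175)))) = 1224 - (-2/3 - 22/31675) = 1224 - 1*(-63416/95025) = 1224 + 63416/95025 = 116374016/95025 ≈ 1224.7)
1/(13279 + a) = 1/(13279 + 116374016/95025) = 1/(1378210991/95025) = 95025/1378210991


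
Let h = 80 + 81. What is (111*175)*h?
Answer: 3127425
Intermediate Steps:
h = 161
(111*175)*h = (111*175)*161 = 19425*161 = 3127425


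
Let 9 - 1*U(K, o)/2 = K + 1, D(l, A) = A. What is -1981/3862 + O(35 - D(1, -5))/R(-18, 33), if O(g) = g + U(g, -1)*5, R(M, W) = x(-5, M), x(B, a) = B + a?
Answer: 1035797/88826 ≈ 11.661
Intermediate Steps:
U(K, o) = 16 - 2*K (U(K, o) = 18 - 2*(K + 1) = 18 - 2*(1 + K) = 18 + (-2 - 2*K) = 16 - 2*K)
R(M, W) = -5 + M
O(g) = 80 - 9*g (O(g) = g + (16 - 2*g)*5 = g + (80 - 10*g) = 80 - 9*g)
-1981/3862 + O(35 - D(1, -5))/R(-18, 33) = -1981/3862 + (80 - 9*(35 - 1*(-5)))/(-5 - 18) = -1981*1/3862 + (80 - 9*(35 + 5))/(-23) = -1981/3862 + (80 - 9*40)*(-1/23) = -1981/3862 + (80 - 360)*(-1/23) = -1981/3862 - 280*(-1/23) = -1981/3862 + 280/23 = 1035797/88826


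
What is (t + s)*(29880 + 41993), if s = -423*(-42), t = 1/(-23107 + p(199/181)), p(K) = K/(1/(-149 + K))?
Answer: 973423133747385373/762335657 ≈ 1.2769e+9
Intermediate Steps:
p(K) = K*(-149 + K)
t = -32761/762335657 (t = 1/(-23107 + (199/181)*(-149 + 199/181)) = 1/(-23107 + (199*(1/181))*(-149 + 199*(1/181))) = 1/(-23107 + 199*(-149 + 199/181)/181) = 1/(-23107 + (199/181)*(-26770/181)) = 1/(-23107 - 5327230/32761) = 1/(-762335657/32761) = -32761/762335657 ≈ -4.2974e-5)
s = 17766
(t + s)*(29880 + 41993) = (-32761/762335657 + 17766)*(29880 + 41993) = (13543655249501/762335657)*71873 = 973423133747385373/762335657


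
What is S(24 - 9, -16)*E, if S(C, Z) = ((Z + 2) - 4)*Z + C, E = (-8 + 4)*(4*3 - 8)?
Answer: -4848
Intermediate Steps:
E = -16 (E = -4*(12 - 8) = -4*4 = -16)
S(C, Z) = C + Z*(-2 + Z) (S(C, Z) = ((2 + Z) - 4)*Z + C = (-2 + Z)*Z + C = Z*(-2 + Z) + C = C + Z*(-2 + Z))
S(24 - 9, -16)*E = ((24 - 9) + (-16)² - 2*(-16))*(-16) = (15 + 256 + 32)*(-16) = 303*(-16) = -4848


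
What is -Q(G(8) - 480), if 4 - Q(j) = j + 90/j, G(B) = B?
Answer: -112381/236 ≈ -476.19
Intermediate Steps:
Q(j) = 4 - j - 90/j (Q(j) = 4 - (j + 90/j) = 4 + (-j - 90/j) = 4 - j - 90/j)
-Q(G(8) - 480) = -(4 - (8 - 480) - 90/(8 - 480)) = -(4 - 1*(-472) - 90/(-472)) = -(4 + 472 - 90*(-1/472)) = -(4 + 472 + 45/236) = -1*112381/236 = -112381/236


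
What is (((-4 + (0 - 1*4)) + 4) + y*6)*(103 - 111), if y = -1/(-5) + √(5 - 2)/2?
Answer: 112/5 - 24*√3 ≈ -19.169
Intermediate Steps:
y = ⅕ + √3/2 (y = -1*(-⅕) + √3*(½) = ⅕ + √3/2 ≈ 1.0660)
(((-4 + (0 - 1*4)) + 4) + y*6)*(103 - 111) = (((-4 + (0 - 1*4)) + 4) + (⅕ + √3/2)*6)*(103 - 111) = (((-4 + (0 - 4)) + 4) + (6/5 + 3*√3))*(-8) = (((-4 - 4) + 4) + (6/5 + 3*√3))*(-8) = ((-8 + 4) + (6/5 + 3*√3))*(-8) = (-4 + (6/5 + 3*√3))*(-8) = (-14/5 + 3*√3)*(-8) = 112/5 - 24*√3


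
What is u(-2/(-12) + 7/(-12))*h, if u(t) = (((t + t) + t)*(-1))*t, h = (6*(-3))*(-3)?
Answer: -225/8 ≈ -28.125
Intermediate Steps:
h = 54 (h = -18*(-3) = 54)
u(t) = -3*t² (u(t) = ((2*t + t)*(-1))*t = ((3*t)*(-1))*t = (-3*t)*t = -3*t²)
u(-2/(-12) + 7/(-12))*h = -3*(-2/(-12) + 7/(-12))²*54 = -3*(-2*(-1/12) + 7*(-1/12))²*54 = -3*(⅙ - 7/12)²*54 = -3*(-5/12)²*54 = -3*25/144*54 = -25/48*54 = -225/8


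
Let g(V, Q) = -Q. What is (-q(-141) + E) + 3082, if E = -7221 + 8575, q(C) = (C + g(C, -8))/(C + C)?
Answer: 1250819/282 ≈ 4435.5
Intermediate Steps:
q(C) = (8 + C)/(2*C) (q(C) = (C - 1*(-8))/(C + C) = (C + 8)/((2*C)) = (8 + C)*(1/(2*C)) = (8 + C)/(2*C))
E = 1354
(-q(-141) + E) + 3082 = (-(8 - 141)/(2*(-141)) + 1354) + 3082 = (-(-1)*(-133)/(2*141) + 1354) + 3082 = (-1*133/282 + 1354) + 3082 = (-133/282 + 1354) + 3082 = 381695/282 + 3082 = 1250819/282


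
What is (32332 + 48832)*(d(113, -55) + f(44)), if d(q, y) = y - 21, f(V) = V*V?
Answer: 150965040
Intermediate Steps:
f(V) = V²
d(q, y) = -21 + y
(32332 + 48832)*(d(113, -55) + f(44)) = (32332 + 48832)*((-21 - 55) + 44²) = 81164*(-76 + 1936) = 81164*1860 = 150965040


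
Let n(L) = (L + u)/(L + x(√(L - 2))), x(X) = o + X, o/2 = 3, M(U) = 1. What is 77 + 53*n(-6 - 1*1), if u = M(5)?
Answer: 544/5 + 477*I/5 ≈ 108.8 + 95.4*I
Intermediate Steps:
u = 1
o = 6 (o = 2*3 = 6)
x(X) = 6 + X
n(L) = (1 + L)/(6 + L + √(-2 + L)) (n(L) = (L + 1)/(L + (6 + √(L - 2))) = (1 + L)/(L + (6 + √(-2 + L))) = (1 + L)/(6 + L + √(-2 + L)))
77 + 53*n(-6 - 1*1) = 77 + 53*((1 + (-6 - 1*1))/(6 + (-6 - 1*1) + √(-2 + (-6 - 1*1)))) = 77 + 53*((1 + (-6 - 1))/(6 + (-6 - 1) + √(-2 + (-6 - 1)))) = 77 + 53*((1 - 7)/(6 - 7 + √(-2 - 7))) = 77 + 53*(-6/(6 - 7 + √(-9))) = 77 + 53*(-6/(6 - 7 + 3*I)) = 77 + 53*(-6/(-1 + 3*I)) = 77 + 53*(((-1 - 3*I)/10)*(-6)) = 77 + 53*(-3*(-1 - 3*I)/5) = 77 - 159*(-1 - 3*I)/5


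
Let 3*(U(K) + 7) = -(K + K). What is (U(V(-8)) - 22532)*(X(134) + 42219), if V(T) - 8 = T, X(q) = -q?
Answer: -948553815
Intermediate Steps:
V(T) = 8 + T
U(K) = -7 - 2*K/3 (U(K) = -7 + (-(K + K))/3 = -7 + (-2*K)/3 = -7 - 2*K/3)
(U(V(-8)) - 22532)*(X(134) + 42219) = ((-7 - 2*(8 - 8)/3) - 22532)*(-1*134 + 42219) = ((-7 - ⅔*0) - 22532)*(-134 + 42219) = ((-7 + 0) - 22532)*42085 = (-7 - 22532)*42085 = -22539*42085 = -948553815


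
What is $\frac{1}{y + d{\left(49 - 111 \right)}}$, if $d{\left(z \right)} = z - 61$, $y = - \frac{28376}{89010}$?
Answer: $- \frac{44505}{5488303} \approx -0.0081091$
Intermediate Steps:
$y = - \frac{14188}{44505}$ ($y = \left(-28376\right) \frac{1}{89010} = - \frac{14188}{44505} \approx -0.3188$)
$d{\left(z \right)} = -61 + z$
$\frac{1}{y + d{\left(49 - 111 \right)}} = \frac{1}{- \frac{14188}{44505} + \left(-61 + \left(49 - 111\right)\right)} = \frac{1}{- \frac{14188}{44505} - 123} = \frac{1}{- \frac{5488303}{44505}} = - \frac{44505}{5488303}$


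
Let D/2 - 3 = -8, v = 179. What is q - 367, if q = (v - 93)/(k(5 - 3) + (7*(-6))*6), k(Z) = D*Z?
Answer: -49955/136 ≈ -367.32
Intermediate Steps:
D = -10 (D = 6 + 2*(-8) = 6 - 16 = -10)
k(Z) = -10*Z
q = -43/136 (q = (179 - 93)/(-10*(5 - 3) + (7*(-6))*6) = 86/(-10*2 - 42*6) = 86/(-20 - 252) = 86/(-272) = 86*(-1/272) = -43/136 ≈ -0.31618)
q - 367 = -43/136 - 367 = -49955/136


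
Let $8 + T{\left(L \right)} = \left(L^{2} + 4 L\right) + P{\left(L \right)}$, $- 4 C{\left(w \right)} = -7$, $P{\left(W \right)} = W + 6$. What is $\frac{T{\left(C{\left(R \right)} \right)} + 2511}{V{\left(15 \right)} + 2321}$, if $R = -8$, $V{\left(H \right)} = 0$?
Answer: $\frac{40333}{37136} \approx 1.0861$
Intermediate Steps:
$P{\left(W \right)} = 6 + W$
$C{\left(w \right)} = \frac{7}{4}$ ($C{\left(w \right)} = \left(- \frac{1}{4}\right) \left(-7\right) = \frac{7}{4}$)
$T{\left(L \right)} = -2 + L^{2} + 5 L$ ($T{\left(L \right)} = -8 + \left(\left(L^{2} + 4 L\right) + \left(6 + L\right)\right) = -8 + \left(6 + L^{2} + 5 L\right) = -2 + L^{2} + 5 L$)
$\frac{T{\left(C{\left(R \right)} \right)} + 2511}{V{\left(15 \right)} + 2321} = \frac{\left(-2 + \left(\frac{7}{4}\right)^{2} + 5 \cdot \frac{7}{4}\right) + 2511}{0 + 2321} = \frac{\left(-2 + \frac{49}{16} + \frac{35}{4}\right) + 2511}{2321} = \left(\frac{157}{16} + 2511\right) \frac{1}{2321} = \frac{40333}{16} \cdot \frac{1}{2321} = \frac{40333}{37136}$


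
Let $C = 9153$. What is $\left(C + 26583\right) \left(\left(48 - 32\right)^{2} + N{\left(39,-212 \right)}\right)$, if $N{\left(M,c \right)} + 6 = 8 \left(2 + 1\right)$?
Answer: $9791664$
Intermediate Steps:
$N{\left(M,c \right)} = 18$ ($N{\left(M,c \right)} = -6 + 8 \left(2 + 1\right) = -6 + 8 \cdot 3 = -6 + 24 = 18$)
$\left(C + 26583\right) \left(\left(48 - 32\right)^{2} + N{\left(39,-212 \right)}\right) = \left(9153 + 26583\right) \left(\left(48 - 32\right)^{2} + 18\right) = 35736 \left(16^{2} + 18\right) = 35736 \left(256 + 18\right) = 35736 \cdot 274 = 9791664$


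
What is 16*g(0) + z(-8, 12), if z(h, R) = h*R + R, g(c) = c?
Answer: -84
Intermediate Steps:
z(h, R) = R + R*h (z(h, R) = R*h + R = R + R*h)
16*g(0) + z(-8, 12) = 16*0 + 12*(1 - 8) = 0 + 12*(-7) = 0 - 84 = -84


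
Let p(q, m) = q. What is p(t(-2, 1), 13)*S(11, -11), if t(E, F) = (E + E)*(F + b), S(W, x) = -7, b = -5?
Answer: -112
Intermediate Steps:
t(E, F) = 2*E*(-5 + F) (t(E, F) = (E + E)*(F - 5) = (2*E)*(-5 + F) = 2*E*(-5 + F))
p(t(-2, 1), 13)*S(11, -11) = (2*(-2)*(-5 + 1))*(-7) = (2*(-2)*(-4))*(-7) = 16*(-7) = -112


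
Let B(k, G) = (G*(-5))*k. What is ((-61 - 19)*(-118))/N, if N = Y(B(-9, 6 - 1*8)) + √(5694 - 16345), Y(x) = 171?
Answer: 403560/9973 - 2360*I*√10651/9973 ≈ 40.465 - 24.422*I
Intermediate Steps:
B(k, G) = -5*G*k (B(k, G) = (-5*G)*k = -5*G*k)
N = 171 + I*√10651 (N = 171 + √(5694 - 16345) = 171 + √(-10651) = 171 + I*√10651 ≈ 171.0 + 103.2*I)
((-61 - 19)*(-118))/N = ((-61 - 19)*(-118))/(171 + I*√10651) = (-80*(-118))/(171 + I*√10651) = 9440/(171 + I*√10651)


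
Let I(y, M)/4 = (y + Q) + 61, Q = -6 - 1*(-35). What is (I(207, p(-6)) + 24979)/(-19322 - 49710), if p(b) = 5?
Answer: -26167/69032 ≈ -0.37906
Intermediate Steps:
Q = 29 (Q = -6 + 35 = 29)
I(y, M) = 360 + 4*y (I(y, M) = 4*((y + 29) + 61) = 4*((29 + y) + 61) = 4*(90 + y) = 360 + 4*y)
(I(207, p(-6)) + 24979)/(-19322 - 49710) = ((360 + 4*207) + 24979)/(-19322 - 49710) = ((360 + 828) + 24979)/(-69032) = (1188 + 24979)*(-1/69032) = 26167*(-1/69032) = -26167/69032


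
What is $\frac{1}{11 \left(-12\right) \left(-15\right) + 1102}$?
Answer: $\frac{1}{3082} \approx 0.00032446$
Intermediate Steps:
$\frac{1}{11 \left(-12\right) \left(-15\right) + 1102} = \frac{1}{\left(-132\right) \left(-15\right) + 1102} = \frac{1}{1980 + 1102} = \frac{1}{3082}$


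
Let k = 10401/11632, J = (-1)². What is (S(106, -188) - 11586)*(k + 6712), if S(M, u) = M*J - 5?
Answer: -896799161725/11632 ≈ -7.7098e+7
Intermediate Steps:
J = 1
S(M, u) = -5 + M (S(M, u) = M*1 - 5 = M - 5 = -5 + M)
k = 10401/11632 (k = 10401*(1/11632) = 10401/11632 ≈ 0.89417)
(S(106, -188) - 11586)*(k + 6712) = ((-5 + 106) - 11586)*(10401/11632 + 6712) = (101 - 11586)*(78084385/11632) = -11485*78084385/11632 = -896799161725/11632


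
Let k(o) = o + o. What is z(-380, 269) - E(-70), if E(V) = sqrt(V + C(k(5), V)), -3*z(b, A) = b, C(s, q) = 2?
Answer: 380/3 - 2*I*sqrt(17) ≈ 126.67 - 8.2462*I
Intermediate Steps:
k(o) = 2*o
z(b, A) = -b/3
E(V) = sqrt(2 + V) (E(V) = sqrt(V + 2) = sqrt(2 + V))
z(-380, 269) - E(-70) = -1/3*(-380) - sqrt(2 - 70) = 380/3 - sqrt(-68) = 380/3 - 2*I*sqrt(17)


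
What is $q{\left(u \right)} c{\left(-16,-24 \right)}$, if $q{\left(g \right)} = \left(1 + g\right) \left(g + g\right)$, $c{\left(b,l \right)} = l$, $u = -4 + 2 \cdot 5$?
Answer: $-2016$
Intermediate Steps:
$u = 6$ ($u = -4 + 10 = 6$)
$q{\left(g \right)} = 2 g \left(1 + g\right)$ ($q{\left(g \right)} = \left(1 + g\right) 2 g = 2 g \left(1 + g\right)$)
$q{\left(u \right)} c{\left(-16,-24 \right)} = 2 \cdot 6 \left(1 + 6\right) \left(-24\right) = 2 \cdot 6 \cdot 7 \left(-24\right) = 84 \left(-24\right) = -2016$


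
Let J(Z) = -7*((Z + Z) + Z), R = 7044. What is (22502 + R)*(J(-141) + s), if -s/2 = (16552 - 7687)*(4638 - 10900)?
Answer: 3280439817666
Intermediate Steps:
J(Z) = -21*Z (J(Z) = -7*(2*Z + Z) = -21*Z)
s = 111025260 (s = -2*(16552 - 7687)*(4638 - 10900) = -17730*(-6262) = -2*(-55512630) = 111025260)
(22502 + R)*(J(-141) + s) = (22502 + 7044)*(-21*(-141) + 111025260) = 29546*(2961 + 111025260) = 29546*111028221 = 3280439817666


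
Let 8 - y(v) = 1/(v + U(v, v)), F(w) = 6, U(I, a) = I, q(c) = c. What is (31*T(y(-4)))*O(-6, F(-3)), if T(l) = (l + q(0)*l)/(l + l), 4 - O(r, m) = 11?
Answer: -217/2 ≈ -108.50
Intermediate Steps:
y(v) = 8 - 1/(2*v) (y(v) = 8 - 1/(v + v) = 8 - 1/(2*v))
O(r, m) = -7 (O(r, m) = 4 - 1*11 = 4 - 11 = -7)
T(l) = ½ (T(l) = (l + 0*l)/(l + l) = (l + 0)/((2*l)) = l*(1/(2*l)) = ½)
(31*T(y(-4)))*O(-6, F(-3)) = (31*(½))*(-7) = (31/2)*(-7) = -217/2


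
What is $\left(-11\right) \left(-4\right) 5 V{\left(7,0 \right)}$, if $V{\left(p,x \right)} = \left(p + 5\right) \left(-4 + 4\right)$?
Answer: $0$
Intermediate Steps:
$V{\left(p,x \right)} = 0$ ($V{\left(p,x \right)} = \left(5 + p\right) 0 = 0$)
$\left(-11\right) \left(-4\right) 5 V{\left(7,0 \right)} = \left(-11\right) \left(-4\right) 5 \cdot 0 = 44 \cdot 5 \cdot 0 = 220 \cdot 0 = 0$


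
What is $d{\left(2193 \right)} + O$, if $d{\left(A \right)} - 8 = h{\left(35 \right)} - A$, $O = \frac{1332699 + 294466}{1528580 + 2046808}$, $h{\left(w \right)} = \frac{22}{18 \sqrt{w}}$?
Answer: $- \frac{7810595615}{3575388} + \frac{11 \sqrt{35}}{315} \approx -2184.3$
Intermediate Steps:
$h{\left(w \right)} = \frac{11}{9 \sqrt{w}}$ ($h{\left(w \right)} = 22 \frac{1}{18 \sqrt{w}} = \frac{11}{9 \sqrt{w}}$)
$O = \frac{1627165}{3575388} \approx 0.4551$
$d{\left(A \right)} = 8 - A + \frac{11 \sqrt{35}}{315}$ ($d{\left(A \right)} = 8 - \left(A - \frac{11 \sqrt{35}}{315}\right) = 8 - A + \frac{11 \sqrt{35}}{315}$)
$d{\left(2193 \right)} + O = \left(8 - 2193 + \frac{11 \sqrt{35}}{315}\right) + \frac{1627165}{3575388} = \left(-2185 + \frac{11 \sqrt{35}}{315}\right) + \frac{1627165}{3575388} = - \frac{7810595615}{3575388} + \frac{11 \sqrt{35}}{315}$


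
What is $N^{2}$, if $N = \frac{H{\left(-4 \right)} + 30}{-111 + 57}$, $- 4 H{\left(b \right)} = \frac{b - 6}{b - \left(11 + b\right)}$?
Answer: $\frac{429025}{1411344} \approx 0.30398$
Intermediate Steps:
$H{\left(b \right)} = - \frac{3}{22} + \frac{b}{44}$ ($H{\left(b \right)} = - \frac{\left(b - 6\right) \frac{1}{b - \left(11 + b\right)}}{4} = - \frac{\left(-6 + b\right) \frac{1}{-11}}{4} = - \frac{\left(-6 + b\right) \left(- \frac{1}{11}\right)}{4} = - \frac{\frac{6}{11} - \frac{b}{11}}{4} = - \frac{3}{22} + \frac{b}{44}$)
$N = - \frac{655}{1188}$ ($N = \frac{\left(- \frac{3}{22} + \frac{1}{44} \left(-4\right)\right) + 30}{-111 + 57} = \frac{\left(- \frac{3}{22} - \frac{1}{11}\right) + 30}{-54} = \left(- \frac{5}{22} + 30\right) \left(- \frac{1}{54}\right) = \frac{655}{22} \left(- \frac{1}{54}\right) = - \frac{655}{1188} \approx -0.55135$)
$N^{2} = \left(- \frac{655}{1188}\right)^{2} = \frac{429025}{1411344}$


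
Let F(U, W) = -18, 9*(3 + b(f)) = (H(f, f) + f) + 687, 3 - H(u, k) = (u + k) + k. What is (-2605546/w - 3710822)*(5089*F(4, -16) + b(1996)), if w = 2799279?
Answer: 8598328495926122348/25193511 ≈ 3.4129e+11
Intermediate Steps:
H(u, k) = 3 - u - 2*k (H(u, k) = 3 - ((u + k) + k) = 3 - ((k + u) + k) = 3 - (u + 2*k) = 3 + (-u - 2*k) = 3 - u - 2*k)
b(f) = 221/3 - 2*f/9 (b(f) = -3 + (((3 - f - 2*f) + f) + 687)/9 = -3 + (((3 - 3*f) + f) + 687)/9 = -3 + ((3 - 2*f) + 687)/9 = -3 + (690 - 2*f)/9 = -3 + (230/3 - 2*f/9) = 221/3 - 2*f/9)
(-2605546/w - 3710822)*(5089*F(4, -16) + b(1996)) = (-2605546/2799279 - 3710822)*(5089*(-18) + (221/3 - 2/9*1996)) = (-2605546*1/2799279 - 3710822)*(-91602 + (221/3 - 3992/9)) = (-2605546/2799279 - 3710822)*(-91602 - 3329/9) = -10387628702884/2799279*(-827747/9) = 8598328495926122348/25193511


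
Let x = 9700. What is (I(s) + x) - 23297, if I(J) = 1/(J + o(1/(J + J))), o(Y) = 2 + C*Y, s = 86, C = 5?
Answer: -205872005/15141 ≈ -13597.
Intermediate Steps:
o(Y) = 2 + 5*Y
I(J) = 1/(2 + J + 5/(2*J)) (I(J) = 1/(J + (2 + 5/(J + J))) = 1/(J + (2 + 5/((2*J)))) = 1/(J + (2 + 5*(1/(2*J)))) = 1/(J + (2 + 5/(2*J))) = 1/(2 + J + 5/(2*J)))
(I(s) + x) - 23297 = (2*86/(5 + 2*86² + 4*86) + 9700) - 23297 = (2*86/(5 + 2*7396 + 344) + 9700) - 23297 = (2*86/(5 + 14792 + 344) + 9700) - 23297 = (2*86/15141 + 9700) - 23297 = (2*86*(1/15141) + 9700) - 23297 = (172/15141 + 9700) - 23297 = 146867872/15141 - 23297 = -205872005/15141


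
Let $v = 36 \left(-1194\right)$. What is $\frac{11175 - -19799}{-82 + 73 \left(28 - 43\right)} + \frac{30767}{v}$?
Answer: $- \frac{1367599175}{50592168} \approx -27.032$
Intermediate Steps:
$v = -42984$
$\frac{11175 - -19799}{-82 + 73 \left(28 - 43\right)} + \frac{30767}{v} = \frac{11175 - -19799}{-82 + 73 \left(28 - 43\right)} + \frac{30767}{-42984} = \frac{11175 + 19799}{-82 + 73 \left(28 - 43\right)} + 30767 \left(- \frac{1}{42984}\right) = \frac{30974}{-82 + 73 \left(-15\right)} - \frac{30767}{42984} = \frac{30974}{-82 - 1095} - \frac{30767}{42984} = \frac{30974}{-1177} - \frac{30767}{42984} = 30974 \left(- \frac{1}{1177}\right) - \frac{30767}{42984} = - \frac{30974}{1177} - \frac{30767}{42984} = - \frac{1367599175}{50592168}$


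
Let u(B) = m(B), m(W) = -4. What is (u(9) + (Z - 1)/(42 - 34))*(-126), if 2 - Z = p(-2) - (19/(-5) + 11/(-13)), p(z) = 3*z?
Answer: 121401/260 ≈ 466.93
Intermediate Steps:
u(B) = -4
Z = 218/65 (Z = 2 - (3*(-2) - (19/(-5) + 11/(-13))) = 2 - (-6 - (19*(-⅕) + 11*(-1/13))) = 2 - (-6 - (-19/5 - 11/13)) = 2 - (-6 - 1*(-302/65)) = 2 - (-6 + 302/65) = 2 - 1*(-88/65) = 2 + 88/65 = 218/65 ≈ 3.3538)
(u(9) + (Z - 1)/(42 - 34))*(-126) = (-4 + (218/65 - 1)/(42 - 34))*(-126) = (-4 + (153/65)/8)*(-126) = (-4 + (153/65)*(⅛))*(-126) = (-4 + 153/520)*(-126) = -1927/520*(-126) = 121401/260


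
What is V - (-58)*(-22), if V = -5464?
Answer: -6740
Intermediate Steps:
V - (-58)*(-22) = -5464 - (-58)*(-22) = -5464 - 1*1276 = -5464 - 1276 = -6740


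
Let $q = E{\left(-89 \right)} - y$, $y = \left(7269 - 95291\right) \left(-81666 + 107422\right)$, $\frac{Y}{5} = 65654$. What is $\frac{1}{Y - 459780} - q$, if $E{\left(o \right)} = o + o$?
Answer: $- \frac{298145591645541}{131510} \approx -2.2671 \cdot 10^{9}$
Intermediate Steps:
$Y = 328270$ ($Y = 5 \cdot 65654 = 328270$)
$E{\left(o \right)} = 2 o$
$y = -2267094632$ ($y = \left(-88022\right) 25756 = -2267094632$)
$q = 2267094454$ ($q = 2 \left(-89\right) - -2267094632 = -178 + 2267094632 = 2267094454$)
$\frac{1}{Y - 459780} - q = \frac{1}{328270 - 459780} - 2267094454 = \frac{1}{-131510} - 2267094454 = - \frac{1}{131510} - 2267094454 = - \frac{298145591645541}{131510}$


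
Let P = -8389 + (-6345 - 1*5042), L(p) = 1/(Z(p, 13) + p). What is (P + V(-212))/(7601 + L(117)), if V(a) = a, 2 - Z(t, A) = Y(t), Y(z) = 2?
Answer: -1169298/444659 ≈ -2.6297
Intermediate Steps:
Z(t, A) = 0 (Z(t, A) = 2 - 1*2 = 2 - 2 = 0)
L(p) = 1/p (L(p) = 1/(0 + p) = 1/p)
P = -19776 (P = -8389 + (-6345 - 5042) = -8389 - 11387 = -19776)
(P + V(-212))/(7601 + L(117)) = (-19776 - 212)/(7601 + 1/117) = -19988/(7601 + 1/117) = -19988/889318/117 = -19988*117/889318 = -1169298/444659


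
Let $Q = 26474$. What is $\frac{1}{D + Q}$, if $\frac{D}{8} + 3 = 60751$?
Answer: $\frac{1}{512458} \approx 1.9514 \cdot 10^{-6}$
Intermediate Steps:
$D = 485984$ ($D = -24 + 8 \cdot 60751 = -24 + 486008 = 485984$)
$\frac{1}{D + Q} = \frac{1}{485984 + 26474} = \frac{1}{512458}$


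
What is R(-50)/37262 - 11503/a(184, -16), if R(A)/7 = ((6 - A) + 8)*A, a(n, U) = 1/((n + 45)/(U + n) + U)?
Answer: 526992292787/3130008 ≈ 1.6837e+5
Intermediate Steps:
a(n, U) = 1/(U + (45 + n)/(U + n)) (a(n, U) = 1/((45 + n)/(U + n) + U) = 1/(U + (45 + n)/(U + n)))
R(A) = 7*A*(14 - A) (R(A) = 7*(((6 - A) + 8)*A) = 7*((14 - A)*A) = 7*(A*(14 - A)) = 7*A*(14 - A))
R(-50)/37262 - 11503/a(184, -16) = (7*(-50)*(14 - 1*(-50)))/37262 - 11503*(45 + 184 + (-16)**2 - 16*184)/(-16 + 184) = (7*(-50)*(14 + 50))*(1/37262) - 11503/(168/(45 + 184 + 256 - 2944)) = (7*(-50)*64)*(1/37262) - 11503/(168/(-2459)) = -22400*1/37262 - 11503/((-1/2459*168)) = -11200/18631 - 11503/(-168/2459) = -11200/18631 - 11503*(-2459/168) = -11200/18631 + 28285877/168 = 526992292787/3130008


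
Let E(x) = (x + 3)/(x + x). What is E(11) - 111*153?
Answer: -186806/11 ≈ -16982.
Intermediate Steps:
E(x) = (3 + x)/(2*x) (E(x) = (3 + x)/((2*x)) = (3 + x)*(1/(2*x)) = (3 + x)/(2*x))
E(11) - 111*153 = (½)*(3 + 11)/11 - 111*153 = (½)*(1/11)*14 - 16983 = 7/11 - 16983 = -186806/11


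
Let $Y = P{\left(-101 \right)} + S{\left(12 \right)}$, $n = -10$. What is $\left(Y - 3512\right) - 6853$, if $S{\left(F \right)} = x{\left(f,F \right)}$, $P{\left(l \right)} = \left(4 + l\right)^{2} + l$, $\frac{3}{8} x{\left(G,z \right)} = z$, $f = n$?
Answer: $-1025$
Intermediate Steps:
$f = -10$
$x{\left(G,z \right)} = \frac{8 z}{3}$
$P{\left(l \right)} = l + \left(4 + l\right)^{2}$
$S{\left(F \right)} = \frac{8 F}{3}$
$Y = 9340$ ($Y = \left(-101 + \left(4 - 101\right)^{2}\right) + \frac{8}{3} \cdot 12 = \left(-101 + \left(-97\right)^{2}\right) + 32 = \left(-101 + 9409\right) + 32 = 9308 + 32 = 9340$)
$\left(Y - 3512\right) - 6853 = \left(9340 - 3512\right) - 6853 = 5828 - 6853 = -1025$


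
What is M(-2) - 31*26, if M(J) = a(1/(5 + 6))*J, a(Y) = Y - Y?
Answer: -806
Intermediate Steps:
a(Y) = 0
M(J) = 0 (M(J) = 0*J = 0)
M(-2) - 31*26 = 0 - 31*26 = 0 - 806 = -806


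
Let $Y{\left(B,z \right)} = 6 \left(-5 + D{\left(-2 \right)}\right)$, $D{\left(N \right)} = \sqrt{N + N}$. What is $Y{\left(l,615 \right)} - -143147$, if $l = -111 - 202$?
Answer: $143117 + 12 i \approx 1.4312 \cdot 10^{5} + 12.0 i$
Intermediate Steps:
$D{\left(N \right)} = \sqrt{2} \sqrt{N}$ ($D{\left(N \right)} = \sqrt{2 N} = \sqrt{2} \sqrt{N}$)
$l = -313$
$Y{\left(B,z \right)} = -30 + 12 i$ ($Y{\left(B,z \right)} = 6 \left(-5 + \sqrt{2} \sqrt{-2}\right) = 6 \left(-5 + \sqrt{2} i \sqrt{2}\right) = 6 \left(-5 + 2 i\right) = -30 + 12 i$)
$Y{\left(l,615 \right)} - -143147 = \left(-30 + 12 i\right) - -143147 = \left(-30 + 12 i\right) + 143147 = 143117 + 12 i$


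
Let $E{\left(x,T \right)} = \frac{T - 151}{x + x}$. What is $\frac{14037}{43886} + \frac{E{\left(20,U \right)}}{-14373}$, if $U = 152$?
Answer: $\frac{4035054077}{12615469560} \approx 0.31985$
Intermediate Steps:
$E{\left(x,T \right)} = \frac{-151 + T}{2 x}$
$\frac{14037}{43886} + \frac{E{\left(20,U \right)}}{-14373} = \frac{14037}{43886} + \frac{\frac{1}{2} \cdot \frac{1}{20} \left(-151 + 152\right)}{-14373} = 14037 \cdot \frac{1}{43886} + \frac{1}{2} \cdot \frac{1}{20} \cdot 1 \left(- \frac{1}{14373}\right) = \frac{14037}{43886} + \frac{1}{40} \left(- \frac{1}{14373}\right) = \frac{14037}{43886} - \frac{1}{574920} = \frac{4035054077}{12615469560}$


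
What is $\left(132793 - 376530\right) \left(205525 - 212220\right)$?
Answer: $1631819215$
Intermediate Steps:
$\left(132793 - 376530\right) \left(205525 - 212220\right) = \left(-243737\right) \left(-6695\right) = 1631819215$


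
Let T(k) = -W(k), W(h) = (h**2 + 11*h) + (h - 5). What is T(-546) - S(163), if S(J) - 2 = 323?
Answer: -291884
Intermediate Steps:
S(J) = 325 (S(J) = 2 + 323 = 325)
W(h) = -5 + h**2 + 12*h (W(h) = (h**2 + 11*h) + (-5 + h) = -5 + h**2 + 12*h)
T(k) = 5 - k**2 - 12*k (T(k) = -(-5 + k**2 + 12*k) = 5 - k**2 - 12*k)
T(-546) - S(163) = (5 - 1*(-546)**2 - 12*(-546)) - 1*325 = (5 - 1*298116 + 6552) - 325 = (5 - 298116 + 6552) - 325 = -291559 - 325 = -291884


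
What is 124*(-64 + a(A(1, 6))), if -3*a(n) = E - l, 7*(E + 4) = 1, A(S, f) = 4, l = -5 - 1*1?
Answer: -56172/7 ≈ -8024.6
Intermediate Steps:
l = -6 (l = -5 - 1 = -6)
E = -27/7 (E = -4 + (⅐)*1 = -4 + ⅐ = -27/7 ≈ -3.8571)
a(n) = -5/7 (a(n) = -(-27/7 - 1*(-6))/3 = -(-27/7 + 6)/3 = -⅓*15/7 = -5/7)
124*(-64 + a(A(1, 6))) = 124*(-64 - 5/7) = 124*(-453/7) = -56172/7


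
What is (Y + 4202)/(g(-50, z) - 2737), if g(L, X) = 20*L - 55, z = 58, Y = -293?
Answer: -1303/1264 ≈ -1.0309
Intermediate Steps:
g(L, X) = -55 + 20*L
(Y + 4202)/(g(-50, z) - 2737) = (-293 + 4202)/((-55 + 20*(-50)) - 2737) = 3909/((-55 - 1000) - 2737) = 3909/(-1055 - 2737) = 3909/(-3792) = 3909*(-1/3792) = -1303/1264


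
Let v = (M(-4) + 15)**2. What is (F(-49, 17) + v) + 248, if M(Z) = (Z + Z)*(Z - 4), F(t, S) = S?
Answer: 6506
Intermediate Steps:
M(Z) = 2*Z*(-4 + Z) (M(Z) = (2*Z)*(-4 + Z) = 2*Z*(-4 + Z))
v = 6241 (v = (2*(-4)*(-4 - 4) + 15)**2 = (2*(-4)*(-8) + 15)**2 = (64 + 15)**2 = 79**2 = 6241)
(F(-49, 17) + v) + 248 = (17 + 6241) + 248 = 6258 + 248 = 6506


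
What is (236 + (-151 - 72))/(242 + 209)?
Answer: 13/451 ≈ 0.028825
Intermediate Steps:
(236 + (-151 - 72))/(242 + 209) = (236 - 223)/451 = 13*(1/451) = 13/451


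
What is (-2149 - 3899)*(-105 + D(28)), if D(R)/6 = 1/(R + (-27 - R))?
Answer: 636384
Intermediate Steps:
D(R) = -2/9 (D(R) = 6/(R + (-27 - R)) = 6/(-27) = 6*(-1/27) = -2/9)
(-2149 - 3899)*(-105 + D(28)) = (-2149 - 3899)*(-105 - 2/9) = -6048*(-947/9) = 636384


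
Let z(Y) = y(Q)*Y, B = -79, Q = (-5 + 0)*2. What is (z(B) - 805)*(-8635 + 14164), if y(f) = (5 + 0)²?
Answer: -15370620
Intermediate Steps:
Q = -10 (Q = -5*2 = -10)
y(f) = 25 (y(f) = 5² = 25)
z(Y) = 25*Y
(z(B) - 805)*(-8635 + 14164) = (25*(-79) - 805)*(-8635 + 14164) = (-1975 - 805)*5529 = -2780*5529 = -15370620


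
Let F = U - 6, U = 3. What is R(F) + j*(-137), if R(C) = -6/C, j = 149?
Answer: -20411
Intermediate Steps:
F = -3 (F = 3 - 6 = -3)
R(F) + j*(-137) = -6/(-3) + 149*(-137) = -6*(-⅓) - 20413 = 2 - 20413 = -20411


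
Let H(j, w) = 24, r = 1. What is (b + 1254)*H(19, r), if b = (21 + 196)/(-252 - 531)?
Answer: 7853320/261 ≈ 30089.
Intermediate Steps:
b = -217/783 (b = 217/(-783) = 217*(-1/783) = -217/783 ≈ -0.27714)
(b + 1254)*H(19, r) = (-217/783 + 1254)*24 = (981665/783)*24 = 7853320/261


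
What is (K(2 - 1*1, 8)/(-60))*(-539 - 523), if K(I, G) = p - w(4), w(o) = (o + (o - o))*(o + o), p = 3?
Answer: -5133/10 ≈ -513.30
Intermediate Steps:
w(o) = 2*o² (w(o) = (o + 0)*(2*o) = o*(2*o) = 2*o²)
K(I, G) = -29 (K(I, G) = 3 - 2*4² = 3 - 2*16 = 3 - 1*32 = 3 - 32 = -29)
(K(2 - 1*1, 8)/(-60))*(-539 - 523) = (-29/(-60))*(-539 - 523) = -29*(-1/60)*(-1062) = (29/60)*(-1062) = -5133/10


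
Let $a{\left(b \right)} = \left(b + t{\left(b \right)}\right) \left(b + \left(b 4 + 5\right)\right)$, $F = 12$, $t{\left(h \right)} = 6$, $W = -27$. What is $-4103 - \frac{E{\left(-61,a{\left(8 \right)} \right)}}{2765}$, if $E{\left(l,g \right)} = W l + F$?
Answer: $- \frac{20518}{5} \approx -4103.6$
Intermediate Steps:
$a{\left(b \right)} = \left(5 + 5 b\right) \left(6 + b\right)$ ($a{\left(b \right)} = \left(b + 6\right) \left(b + \left(b 4 + 5\right)\right) = \left(6 + b\right) \left(b + \left(4 b + 5\right)\right) = \left(6 + b\right) \left(b + \left(5 + 4 b\right)\right) = \left(6 + b\right) \left(5 + 5 b\right) = \left(5 + 5 b\right) \left(6 + b\right)$)
$E{\left(l,g \right)} = 12 - 27 l$ ($E{\left(l,g \right)} = - 27 l + 12 = 12 - 27 l$)
$-4103 - \frac{E{\left(-61,a{\left(8 \right)} \right)}}{2765} = -4103 - \frac{12 - -1647}{2765} = -4103 - \left(12 + 1647\right) \frac{1}{2765} = -4103 - 1659 \cdot \frac{1}{2765} = -4103 - \frac{3}{5} = - \frac{20518}{5}$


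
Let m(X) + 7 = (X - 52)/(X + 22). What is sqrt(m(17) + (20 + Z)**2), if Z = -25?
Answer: sqrt(26013)/39 ≈ 4.1355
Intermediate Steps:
m(X) = -7 + (-52 + X)/(22 + X) (m(X) = -7 + (X - 52)/(X + 22) = -7 + (-52 + X)/(22 + X))
sqrt(m(17) + (20 + Z)**2) = sqrt(2*(-103 - 3*17)/(22 + 17) + (20 - 25)**2) = sqrt(2*(-103 - 51)/39 + (-5)**2) = sqrt(2*(1/39)*(-154) + 25) = sqrt(-308/39 + 25) = sqrt(667/39) = sqrt(26013)/39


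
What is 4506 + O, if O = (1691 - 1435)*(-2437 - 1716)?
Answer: -1058662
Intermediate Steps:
O = -1063168 (O = 256*(-4153) = -1063168)
4506 + O = 4506 - 1063168 = -1058662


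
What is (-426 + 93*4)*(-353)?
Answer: 19062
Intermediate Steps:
(-426 + 93*4)*(-353) = (-426 + 372)*(-353) = -54*(-353) = 19062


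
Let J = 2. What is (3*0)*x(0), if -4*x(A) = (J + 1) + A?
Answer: 0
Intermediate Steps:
x(A) = -3/4 - A/4 (x(A) = -((2 + 1) + A)/4 = -(3 + A)/4 = -3/4 - A/4)
(3*0)*x(0) = (3*0)*(-3/4 - 1/4*0) = 0*(-3/4 + 0) = 0*(-3/4) = 0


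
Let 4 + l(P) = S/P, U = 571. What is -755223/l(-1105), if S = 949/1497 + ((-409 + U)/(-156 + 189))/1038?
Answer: 475475419271853/2518695128 ≈ 1.8878e+5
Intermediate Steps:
S = 1819420/2848791 (S = 949/1497 + ((-409 + 571)/(-156 + 189))/1038 = 949*(1/1497) + (162/33)*(1/1038) = 949/1497 + (162*(1/33))*(1/1038) = 949/1497 + (54/11)*(1/1038) = 949/1497 + 9/1903 = 1819420/2848791 ≈ 0.63866)
l(P) = -4 + 1819420/(2848791*P)
-755223/l(-1105) = -755223/(-4 + (1819420/2848791)/(-1105)) = -755223/(-4 + (1819420/2848791)*(-1/1105)) = -755223/(-4 - 363884/629582811) = -755223/(-2518695128/629582811) = -755223*(-629582811/2518695128) = 475475419271853/2518695128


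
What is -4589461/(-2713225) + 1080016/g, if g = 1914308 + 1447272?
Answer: 917908335999/456036144775 ≈ 2.0128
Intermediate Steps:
g = 3361580
-4589461/(-2713225) + 1080016/g = -4589461/(-2713225) + 1080016/3361580 = -4589461*(-1/2713225) + 1080016*(1/3361580) = 4589461/2713225 + 270004/840395 = 917908335999/456036144775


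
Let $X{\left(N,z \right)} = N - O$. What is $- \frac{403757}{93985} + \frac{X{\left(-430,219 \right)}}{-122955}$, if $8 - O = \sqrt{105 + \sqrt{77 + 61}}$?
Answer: $- \frac{3306851767}{770395045} - \frac{\sqrt{105 + \sqrt{138}}}{122955} \approx -4.2925$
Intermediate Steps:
$O = 8 - \sqrt{105 + \sqrt{138}}$ ($O = 8 - \sqrt{105 + \sqrt{77 + 61}} = 8 - \sqrt{105 + \sqrt{138}} \approx -2.805$)
$X{\left(N,z \right)} = -8 + N + \sqrt{105 + \sqrt{138}}$ ($X{\left(N,z \right)} = N - \left(8 - \sqrt{105 + \sqrt{138}}\right) = -8 + N + \sqrt{105 + \sqrt{138}}$)
$- \frac{403757}{93985} + \frac{X{\left(-430,219 \right)}}{-122955} = - \frac{403757}{93985} + \frac{-8 - 430 + \sqrt{105 + \sqrt{138}}}{-122955} = \left(-403757\right) \frac{1}{93985} + \left(-438 + \sqrt{105 + \sqrt{138}}\right) \left(- \frac{1}{122955}\right) = - \frac{403757}{93985} + \left(\frac{146}{40985} - \frac{\sqrt{105 + \sqrt{138}}}{122955}\right) = - \frac{3306851767}{770395045} - \frac{\sqrt{105 + \sqrt{138}}}{122955}$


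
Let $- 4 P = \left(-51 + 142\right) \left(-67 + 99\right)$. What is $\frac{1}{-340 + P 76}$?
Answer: $- \frac{1}{55668} \approx -1.7964 \cdot 10^{-5}$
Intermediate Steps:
$P = -728$ ($P = - \frac{\left(-51 + 142\right) \left(-67 + 99\right)}{4} = - \frac{91 \cdot 32}{4} = \left(- \frac{1}{4}\right) 2912 = -728$)
$\frac{1}{-340 + P 76} = \frac{1}{-340 - 55328} = \frac{1}{-55668} = - \frac{1}{55668}$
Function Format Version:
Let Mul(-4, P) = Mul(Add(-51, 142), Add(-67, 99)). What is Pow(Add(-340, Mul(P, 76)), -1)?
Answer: Rational(-1, 55668) ≈ -1.7964e-5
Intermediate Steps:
P = -728 (P = Mul(Rational(-1, 4), Mul(Add(-51, 142), Add(-67, 99))) = Mul(Rational(-1, 4), Mul(91, 32)) = Mul(Rational(-1, 4), 2912) = -728)
Pow(Add(-340, Mul(P, 76)), -1) = Pow(Add(-340, Mul(-728, 76)), -1) = Pow(Add(-340, -55328), -1) = Pow(-55668, -1) = Rational(-1, 55668)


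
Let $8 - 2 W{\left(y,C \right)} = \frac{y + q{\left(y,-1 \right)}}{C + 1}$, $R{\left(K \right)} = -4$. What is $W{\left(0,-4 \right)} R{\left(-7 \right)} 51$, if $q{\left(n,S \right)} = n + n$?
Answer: $-816$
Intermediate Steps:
$q{\left(n,S \right)} = 2 n$
$W{\left(y,C \right)} = 4 - \frac{3 y}{2 \left(1 + C\right)}$ ($W{\left(y,C \right)} = 4 - \frac{\left(y + 2 y\right) \frac{1}{C + 1}}{2} = 4 - \frac{3 y \frac{1}{1 + C}}{2} = 4 - \frac{3 y}{2 \left(1 + C\right)}$)
$W{\left(0,-4 \right)} R{\left(-7 \right)} 51 = \frac{8 - 0 + 8 \left(-4\right)}{2 \left(1 - 4\right)} \left(-4\right) 51 = \frac{8 + 0 - 32}{2 \left(-3\right)} \left(-4\right) 51 = \frac{1}{2} \left(- \frac{1}{3}\right) \left(-24\right) \left(-4\right) 51 = 4 \left(-4\right) 51 = \left(-16\right) 51 = -816$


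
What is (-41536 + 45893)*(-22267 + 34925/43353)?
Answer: -4205839662382/43353 ≈ -9.7014e+7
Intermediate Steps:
(-41536 + 45893)*(-22267 + 34925/43353) = 4357*(-22267 + 34925*(1/43353)) = 4357*(-22267 + 34925/43353) = 4357*(-965306326/43353) = -4205839662382/43353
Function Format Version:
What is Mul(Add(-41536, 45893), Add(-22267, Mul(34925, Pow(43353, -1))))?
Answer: Rational(-4205839662382, 43353) ≈ -9.7014e+7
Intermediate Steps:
Mul(Add(-41536, 45893), Add(-22267, Mul(34925, Pow(43353, -1)))) = Mul(4357, Add(-22267, Mul(34925, Rational(1, 43353)))) = Mul(4357, Add(-22267, Rational(34925, 43353))) = Mul(4357, Rational(-965306326, 43353)) = Rational(-4205839662382, 43353)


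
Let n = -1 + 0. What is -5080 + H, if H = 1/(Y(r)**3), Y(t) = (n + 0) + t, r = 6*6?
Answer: -217804999/42875 ≈ -5080.0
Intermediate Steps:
n = -1
r = 36
Y(t) = -1 + t (Y(t) = (-1 + 0) + t = -1 + t)
H = 1/42875 (H = 1/((-1 + 36)**3) = 1/(35**3) = 1/42875 ≈ 2.3324e-5)
-5080 + H = -5080 + 1/42875 = -217804999/42875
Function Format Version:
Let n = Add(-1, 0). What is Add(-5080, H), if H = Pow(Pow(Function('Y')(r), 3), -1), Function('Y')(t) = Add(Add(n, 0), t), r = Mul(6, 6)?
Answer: Rational(-217804999, 42875) ≈ -5080.0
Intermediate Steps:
n = -1
r = 36
Function('Y')(t) = Add(-1, t) (Function('Y')(t) = Add(Add(-1, 0), t) = Add(-1, t))
H = Rational(1, 42875) (H = Pow(Pow(Add(-1, 36), 3), -1) = Pow(Pow(35, 3), -1) = Pow(42875, -1) = Rational(1, 42875) ≈ 2.3324e-5)
Add(-5080, H) = Add(-5080, Rational(1, 42875)) = Rational(-217804999, 42875)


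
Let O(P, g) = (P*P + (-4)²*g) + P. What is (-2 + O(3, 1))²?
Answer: 676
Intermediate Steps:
O(P, g) = P + P² + 16*g (O(P, g) = (P² + 16*g) + P = P + P² + 16*g)
(-2 + O(3, 1))² = (-2 + (3 + 3² + 16*1))² = (-2 + (3 + 9 + 16))² = (-2 + 28)² = 26² = 676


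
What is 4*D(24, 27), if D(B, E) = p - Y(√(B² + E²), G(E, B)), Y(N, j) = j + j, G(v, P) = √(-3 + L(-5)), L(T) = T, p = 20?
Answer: 80 - 16*I*√2 ≈ 80.0 - 22.627*I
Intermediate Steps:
G(v, P) = 2*I*√2 (G(v, P) = √(-3 - 5) = √(-8) = 2*I*√2)
Y(N, j) = 2*j
D(B, E) = 20 - 4*I*√2 (D(B, E) = 20 - 2*2*I*√2 = 20 - 4*I*√2)
4*D(24, 27) = 4*(20 - 4*I*√2) = 80 - 16*I*√2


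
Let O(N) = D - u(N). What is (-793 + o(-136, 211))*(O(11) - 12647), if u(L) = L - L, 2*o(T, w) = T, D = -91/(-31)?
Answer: 337482726/31 ≈ 1.0887e+7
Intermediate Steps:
D = 91/31 (D = -91*(-1/31) = 91/31 ≈ 2.9355)
o(T, w) = T/2
u(L) = 0
O(N) = 91/31 (O(N) = 91/31 - 1*0 = 91/31 + 0 = 91/31)
(-793 + o(-136, 211))*(O(11) - 12647) = (-793 + (1/2)*(-136))*(91/31 - 12647) = (-793 - 68)*(-391966/31) = -861*(-391966/31) = 337482726/31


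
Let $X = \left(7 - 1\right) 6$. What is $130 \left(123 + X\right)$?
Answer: $20670$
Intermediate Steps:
$X = 36$ ($X = 6 \cdot 6 = 36$)
$130 \left(123 + X\right) = 130 \left(123 + 36\right) = 130 \cdot 159 = 20670$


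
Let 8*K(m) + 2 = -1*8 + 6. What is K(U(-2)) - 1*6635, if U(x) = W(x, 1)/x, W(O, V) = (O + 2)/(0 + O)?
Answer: -13271/2 ≈ -6635.5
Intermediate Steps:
W(O, V) = (2 + O)/O
U(x) = (2 + x)/x² (U(x) = ((2 + x)/x)/x = (2 + x)/x²)
K(m) = -½ (K(m) = -¼ + (-1*8 + 6)/8 = -¼ + (-8 + 6)/8 = -¼ + (⅛)*(-2) = -¼ - ¼ = -½)
K(U(-2)) - 1*6635 = -½ - 1*6635 = -½ - 6635 = -13271/2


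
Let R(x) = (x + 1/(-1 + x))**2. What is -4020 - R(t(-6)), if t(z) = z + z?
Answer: -704029/169 ≈ -4165.9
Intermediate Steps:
t(z) = 2*z
-4020 - R(t(-6)) = -4020 - (1 + (2*(-6))**2 - 2*(-6))**2/(-1 + 2*(-6))**2 = -4020 - (1 + (-12)**2 - 1*(-12))**2/(-1 - 12)**2 = -4020 - (1 + 144 + 12)**2/(-13)**2 = -4020 - 157**2/169 = -4020 - 24649/169 = -704029/169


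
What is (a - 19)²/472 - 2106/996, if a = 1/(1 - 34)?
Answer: -14368633/10665666 ≈ -1.3472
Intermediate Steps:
a = -1/33 (a = 1/(-33) = -1/33 ≈ -0.030303)
(a - 19)²/472 - 2106/996 = (-1/33 - 19)²/472 - 2106/996 = (-628/33)²*(1/472) - 2106*1/996 = (394384/1089)*(1/472) - 351/166 = 49298/64251 - 351/166 = -14368633/10665666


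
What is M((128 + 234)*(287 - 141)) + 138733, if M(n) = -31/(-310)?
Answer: 1387331/10 ≈ 1.3873e+5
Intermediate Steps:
M(n) = 1/10 (M(n) = -31*(-1/310) = 1/10)
M((128 + 234)*(287 - 141)) + 138733 = 1/10 + 138733 = 1387331/10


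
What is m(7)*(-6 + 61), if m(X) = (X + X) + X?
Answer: 1155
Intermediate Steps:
m(X) = 3*X (m(X) = 2*X + X = 3*X)
m(7)*(-6 + 61) = (3*7)*(-6 + 61) = 21*55 = 1155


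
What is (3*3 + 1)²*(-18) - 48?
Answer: -1848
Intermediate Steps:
(3*3 + 1)²*(-18) - 48 = (9 + 1)²*(-18) - 48 = 10²*(-18) - 48 = 100*(-18) - 48 = -1800 - 48 = -1848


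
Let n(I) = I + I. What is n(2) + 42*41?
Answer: 1726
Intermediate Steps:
n(I) = 2*I
n(2) + 42*41 = 2*2 + 42*41 = 4 + 1722 = 1726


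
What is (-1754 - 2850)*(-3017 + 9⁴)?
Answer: -16316576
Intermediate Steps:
(-1754 - 2850)*(-3017 + 9⁴) = -4604*(-3017 + 6561) = -4604*3544 = -16316576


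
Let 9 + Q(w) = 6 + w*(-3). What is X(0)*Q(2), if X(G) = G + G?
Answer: 0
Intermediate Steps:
X(G) = 2*G
Q(w) = -3 - 3*w (Q(w) = -9 + (6 + w*(-3)) = -9 + (6 - 3*w) = -3 - 3*w)
X(0)*Q(2) = (2*0)*(-3 - 3*2) = 0*(-3 - 6) = 0*(-9) = 0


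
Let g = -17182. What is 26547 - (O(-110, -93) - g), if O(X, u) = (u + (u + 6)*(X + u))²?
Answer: -308625259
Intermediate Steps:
O(X, u) = (u + (6 + u)*(X + u))²
26547 - (O(-110, -93) - g) = 26547 - (((-93)² + 6*(-110) + 7*(-93) - 110*(-93))² - 1*(-17182)) = 26547 - ((8649 - 660 - 651 + 10230)² + 17182) = 26547 - (17568² + 17182) = 26547 - (308634624 + 17182) = 26547 - 1*308651806 = 26547 - 308651806 = -308625259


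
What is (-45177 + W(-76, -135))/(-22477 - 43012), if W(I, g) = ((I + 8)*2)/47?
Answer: 2123455/3077983 ≈ 0.68989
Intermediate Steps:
W(I, g) = 16/47 + 2*I/47 (W(I, g) = ((8 + I)*2)*(1/47) = (16 + 2*I)*(1/47) = 16/47 + 2*I/47)
(-45177 + W(-76, -135))/(-22477 - 43012) = (-45177 + (16/47 + (2/47)*(-76)))/(-22477 - 43012) = (-45177 + (16/47 - 152/47))/(-65489) = (-45177 - 136/47)*(-1/65489) = -2123455/47*(-1/65489) = 2123455/3077983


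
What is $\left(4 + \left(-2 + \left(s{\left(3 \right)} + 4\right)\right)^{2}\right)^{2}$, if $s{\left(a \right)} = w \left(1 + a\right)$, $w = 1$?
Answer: $1600$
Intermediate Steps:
$s{\left(a \right)} = 1 + a$ ($s{\left(a \right)} = 1 \left(1 + a\right) = 1 + a$)
$\left(4 + \left(-2 + \left(s{\left(3 \right)} + 4\right)\right)^{2}\right)^{2} = \left(4 + \left(-2 + \left(\left(1 + 3\right) + 4\right)\right)^{2}\right)^{2} = \left(4 + \left(-2 + \left(4 + 4\right)\right)^{2}\right)^{2} = \left(4 + \left(-2 + 8\right)^{2}\right)^{2} = \left(4 + 6^{2}\right)^{2} = \left(4 + 36\right)^{2} = 40^{2} = 1600$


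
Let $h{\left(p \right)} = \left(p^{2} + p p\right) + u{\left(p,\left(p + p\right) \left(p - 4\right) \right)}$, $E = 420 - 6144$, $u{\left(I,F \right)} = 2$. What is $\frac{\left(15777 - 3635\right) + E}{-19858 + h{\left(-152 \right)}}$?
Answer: $\frac{3209}{13176} \approx 0.24355$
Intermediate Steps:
$E = -5724$
$h{\left(p \right)} = 2 + 2 p^{2}$ ($h{\left(p \right)} = \left(p^{2} + p p\right) + 2 = \left(p^{2} + p^{2}\right) + 2 = 2 p^{2} + 2 = 2 + 2 p^{2}$)
$\frac{\left(15777 - 3635\right) + E}{-19858 + h{\left(-152 \right)}} = \frac{\left(15777 - 3635\right) - 5724}{-19858 + \left(2 + 2 \left(-152\right)^{2}\right)} = \frac{\left(15777 - 3635\right) - 5724}{-19858 + \left(2 + 2 \cdot 23104\right)} = \frac{12142 - 5724}{-19858 + \left(2 + 46208\right)} = \frac{6418}{-19858 + 46210} = \frac{6418}{26352} = 6418 \cdot \frac{1}{26352} = \frac{3209}{13176}$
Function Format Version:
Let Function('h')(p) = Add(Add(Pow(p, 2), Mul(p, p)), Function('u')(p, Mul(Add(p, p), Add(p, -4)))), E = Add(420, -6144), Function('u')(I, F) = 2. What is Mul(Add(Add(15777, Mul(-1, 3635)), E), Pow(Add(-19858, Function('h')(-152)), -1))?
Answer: Rational(3209, 13176) ≈ 0.24355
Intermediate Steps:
E = -5724
Function('h')(p) = Add(2, Mul(2, Pow(p, 2))) (Function('h')(p) = Add(Add(Pow(p, 2), Mul(p, p)), 2) = Add(Add(Pow(p, 2), Pow(p, 2)), 2) = Add(Mul(2, Pow(p, 2)), 2) = Add(2, Mul(2, Pow(p, 2))))
Mul(Add(Add(15777, Mul(-1, 3635)), E), Pow(Add(-19858, Function('h')(-152)), -1)) = Mul(Add(Add(15777, Mul(-1, 3635)), -5724), Pow(Add(-19858, Add(2, Mul(2, Pow(-152, 2)))), -1)) = Mul(Add(Add(15777, -3635), -5724), Pow(Add(-19858, Add(2, Mul(2, 23104))), -1)) = Mul(Add(12142, -5724), Pow(Add(-19858, Add(2, 46208)), -1)) = Mul(6418, Pow(Add(-19858, 46210), -1)) = Mul(6418, Pow(26352, -1)) = Mul(6418, Rational(1, 26352)) = Rational(3209, 13176)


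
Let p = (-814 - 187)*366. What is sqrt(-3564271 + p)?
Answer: I*sqrt(3930637) ≈ 1982.6*I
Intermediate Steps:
p = -366366 (p = -1001*366 = -366366)
sqrt(-3564271 + p) = sqrt(-3564271 - 366366) = sqrt(-3930637) = I*sqrt(3930637)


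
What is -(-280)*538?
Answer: 150640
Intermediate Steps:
-(-280)*538 = -1*(-150640) = 150640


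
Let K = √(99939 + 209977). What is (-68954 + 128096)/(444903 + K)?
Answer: 26312453226/197938369493 - 118284*√77479/197938369493 ≈ 0.13277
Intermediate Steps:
K = 2*√77479 (K = √309916 = 2*√77479 ≈ 556.70)
(-68954 + 128096)/(444903 + K) = (-68954 + 128096)/(444903 + 2*√77479) = 59142/(444903 + 2*√77479)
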